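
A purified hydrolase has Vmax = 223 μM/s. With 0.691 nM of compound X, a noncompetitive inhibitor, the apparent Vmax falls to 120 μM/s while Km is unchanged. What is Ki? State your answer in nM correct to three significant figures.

Noncompetitive: Vmax,app = Vmax/α with α = 1 + [I]/Ki.
α = Vmax/Vmax,app = 223/120 = 1.858.
Since α = 1 + [I]/Ki, [I]/Ki = 1.858 − 1 = 0.8583 and Ki = 0.691/0.8583 = 0.805 nM.

0.805 nM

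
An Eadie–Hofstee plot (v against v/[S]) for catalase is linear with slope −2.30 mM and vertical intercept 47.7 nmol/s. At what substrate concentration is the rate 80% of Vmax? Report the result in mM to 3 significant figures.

9.20 mM

The Eadie–Hofstee slope gives Km = 2.30 mM (slope = −Km).
v/Vmax = [S]/(Km+[S]) = 0.8 ⇒ [S] = Km·0.8/(1−0.8) = 2.30 × 4.000 = 9.20 mM.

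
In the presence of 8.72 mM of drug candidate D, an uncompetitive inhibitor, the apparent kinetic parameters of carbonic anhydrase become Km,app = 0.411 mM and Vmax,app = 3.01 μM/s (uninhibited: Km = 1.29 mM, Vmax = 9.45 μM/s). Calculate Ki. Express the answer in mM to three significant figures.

4.08 mM

Uncompetitive: Vmax,app = Vmax/α (and Km,app = Km/α) with α = 1 + [I]/Ki.
α = Vmax/Vmax,app = 9.45/3.01 = 3.140.
Ki = [I]/(α − 1) = 8.72/2.140 = 4.08 mM.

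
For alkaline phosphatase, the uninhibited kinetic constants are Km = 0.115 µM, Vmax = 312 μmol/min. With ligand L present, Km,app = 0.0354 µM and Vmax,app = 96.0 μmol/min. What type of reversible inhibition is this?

Both Km and Vmax decrease by the same factor (~3.25-fold) — characteristic of uncompetitive inhibition.

uncompetitive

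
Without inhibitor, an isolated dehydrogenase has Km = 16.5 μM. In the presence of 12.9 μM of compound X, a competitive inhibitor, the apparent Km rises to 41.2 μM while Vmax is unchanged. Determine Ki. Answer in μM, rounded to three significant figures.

8.62 μM

Competitive: Km,app = α·Km with α = 1 + [I]/Ki.
α = Km,app/Km = 41.2/16.5 = 2.497.
Since α = 1 + [I]/Ki, [I]/Ki = 2.497 − 1 = 1.497 and Ki = 12.9/1.497 = 8.62 μM.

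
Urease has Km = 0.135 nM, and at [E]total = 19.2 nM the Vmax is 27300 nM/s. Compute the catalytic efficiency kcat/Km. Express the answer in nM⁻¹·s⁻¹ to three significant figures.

10500 nM⁻¹·s⁻¹

kcat = Vmax/[E]total = 27300/19.2 = 1420 s⁻¹.
kcat/Km = 1420/0.135 = 10500 nM⁻¹·s⁻¹.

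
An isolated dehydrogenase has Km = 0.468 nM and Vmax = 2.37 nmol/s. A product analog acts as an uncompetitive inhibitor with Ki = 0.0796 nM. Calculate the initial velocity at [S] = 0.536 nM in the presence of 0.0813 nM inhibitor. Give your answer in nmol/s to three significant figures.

0.819 nmol/s

With α = 1 + [I]/Ki = 1 + 0.0813/0.0796 = 2.021, the uncompetitive rate law is v = (Vmax/α)·[S] / (Km/α + [S]).
v = (2.37/2.021)×0.536 / (0.468/2.021 + 0.536) = 0.6284/0.7675 = 0.819 nmol/s.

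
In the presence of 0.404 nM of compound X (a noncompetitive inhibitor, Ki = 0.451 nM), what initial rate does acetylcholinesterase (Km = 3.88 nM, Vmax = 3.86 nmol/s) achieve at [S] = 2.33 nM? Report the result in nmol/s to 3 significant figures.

0.764 nmol/s

α = 1 + [I]/Ki = 1 + 0.404/0.451 = 1.896.
For a noncompetitive inhibitor, Vmax is reduced to Vmax/α while Km is unchanged: Km,app = 3.88 nM, Vmax,app = 2.04 nmol/s.
v = Vmax,app·[S]/(Km,app + [S]) = 2.04 × 2.33/(3.88 + 2.33) = 0.764 nmol/s.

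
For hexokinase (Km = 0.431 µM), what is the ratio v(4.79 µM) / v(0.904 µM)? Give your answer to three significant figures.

The fractional saturations are [S]/(Km+[S]) = 0.904/1.335 = 0.6772 and 4.79/5.221 = 0.9174.
v₂/v₁ is just their ratio: 0.9174/0.6772 = 1.35.

1.35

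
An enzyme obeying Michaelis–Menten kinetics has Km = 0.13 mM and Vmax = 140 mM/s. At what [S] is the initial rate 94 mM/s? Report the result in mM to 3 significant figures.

0.266 mM

The required fractional saturation is v/Vmax = 94/140 = 0.6714.
Then [S]/(Km+[S]) = 0.6714 ⇒ [S] = 0.13 × 0.6714/(1 − 0.6714) = 0.266 mM.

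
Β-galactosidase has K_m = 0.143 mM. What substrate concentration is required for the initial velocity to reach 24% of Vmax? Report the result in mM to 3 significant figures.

0.0452 mM

v/Vmax = [S]/(Km+[S]) = 0.24, so [S] = Km·0.24/(1 − 0.24) = 0.143 × 0.3158.
[S] = 0.0452 mM.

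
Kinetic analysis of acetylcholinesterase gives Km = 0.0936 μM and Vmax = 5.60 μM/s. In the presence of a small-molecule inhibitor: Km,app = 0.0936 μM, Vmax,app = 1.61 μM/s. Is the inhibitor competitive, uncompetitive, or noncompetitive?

noncompetitive

Vmax decreases (5.60 → 1.61 μM/s) while Km is unchanged — pure noncompetitive inhibition.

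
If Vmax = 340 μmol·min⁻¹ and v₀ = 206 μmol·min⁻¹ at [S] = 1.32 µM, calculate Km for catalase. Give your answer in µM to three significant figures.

v/Vmax = 206/340 = 0.6059 = [S]/(Km+[S]).
So Km + [S] = [S]/0.6059 = 2.179 µM, giving Km = 2.179 − 1.32 = 0.859 µM.

0.859 µM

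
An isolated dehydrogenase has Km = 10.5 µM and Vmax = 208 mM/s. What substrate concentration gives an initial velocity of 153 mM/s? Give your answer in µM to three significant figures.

29.2 µM

Rearranging v = Vmax[S]/(Km+[S]) gives [S] = Km·v/(Vmax − v).
[S] = 10.5 × 153 / (208 − 153) = 1606/55.00 = 29.2 µM.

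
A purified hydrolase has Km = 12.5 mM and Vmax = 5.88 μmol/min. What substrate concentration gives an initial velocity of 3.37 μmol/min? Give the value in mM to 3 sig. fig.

The required fractional saturation is v/Vmax = 3.37/5.88 = 0.5731.
Then [S]/(Km+[S]) = 0.5731 ⇒ [S] = 12.5 × 0.5731/(1 − 0.5731) = 16.8 mM.

16.8 mM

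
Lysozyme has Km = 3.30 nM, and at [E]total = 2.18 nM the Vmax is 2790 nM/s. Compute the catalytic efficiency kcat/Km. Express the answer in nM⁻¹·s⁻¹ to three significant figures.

kcat = Vmax/[E]total = 2790/2.18 = 1280 s⁻¹.
kcat/Km = 1280/3.30 = 388 nM⁻¹·s⁻¹.

388 nM⁻¹·s⁻¹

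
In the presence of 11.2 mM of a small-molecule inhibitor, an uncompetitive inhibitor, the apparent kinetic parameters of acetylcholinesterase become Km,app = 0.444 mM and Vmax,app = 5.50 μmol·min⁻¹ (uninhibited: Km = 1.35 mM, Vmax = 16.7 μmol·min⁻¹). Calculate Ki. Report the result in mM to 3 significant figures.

5.50 mM

Uncompetitive: Vmax,app = Vmax/α (and Km,app = Km/α) with α = 1 + [I]/Ki.
α = Vmax/Vmax,app = 16.7/5.50 = 3.036.
Ki = [I]/(α − 1) = 11.2/2.036 = 5.50 mM.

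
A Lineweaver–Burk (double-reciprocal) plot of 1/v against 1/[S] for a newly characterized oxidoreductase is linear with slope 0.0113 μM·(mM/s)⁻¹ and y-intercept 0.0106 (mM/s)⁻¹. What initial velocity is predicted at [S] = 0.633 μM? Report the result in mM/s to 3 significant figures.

35.1 mM/s

The y-intercept is 1/Vmax, so Vmax = 1/0.0106 = 94.3 mM/s.
The slope is Km/Vmax, so Km = 0.0113 × 94.3 = 1.07 μM.
Then v = 94.3 × 0.633/(1.07 + 0.633) = 35.1 mM/s.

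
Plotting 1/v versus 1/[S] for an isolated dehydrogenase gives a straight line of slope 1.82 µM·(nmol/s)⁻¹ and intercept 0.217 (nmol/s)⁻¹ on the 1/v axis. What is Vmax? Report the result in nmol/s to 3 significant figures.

4.61 nmol/s

The y-intercept of a Lineweaver–Burk plot equals 1/Vmax, so Vmax = 1/0.217 = 4.61 nmol/s.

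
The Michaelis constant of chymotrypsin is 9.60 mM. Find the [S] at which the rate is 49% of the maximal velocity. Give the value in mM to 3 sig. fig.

9.22 mM

v/Vmax = [S]/(Km+[S]) = 0.49, so [S] = Km·0.49/(1 − 0.49) = 9.60 × 0.9608.
[S] = 9.22 mM.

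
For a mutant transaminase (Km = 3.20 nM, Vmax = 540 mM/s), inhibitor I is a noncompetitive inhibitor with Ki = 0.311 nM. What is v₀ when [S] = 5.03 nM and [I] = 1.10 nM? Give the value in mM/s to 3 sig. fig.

With α = 1 + [I]/Ki = 1 + 1.10/0.311 = 4.537, the noncompetitive rate law is v = (Vmax/α)·[S] / (Km + [S]).
v = (540/4.537)×5.03 / (3.20 + 5.03) = 598.7/8.230 = 72.7 mM/s.

72.7 mM/s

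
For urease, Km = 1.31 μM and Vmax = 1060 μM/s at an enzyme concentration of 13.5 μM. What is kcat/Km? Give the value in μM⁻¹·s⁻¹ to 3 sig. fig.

kcat = Vmax/[E]total = 1060/13.5 = 78.5 s⁻¹.
kcat/Km = 78.5/1.31 = 59.9 μM⁻¹·s⁻¹.

59.9 μM⁻¹·s⁻¹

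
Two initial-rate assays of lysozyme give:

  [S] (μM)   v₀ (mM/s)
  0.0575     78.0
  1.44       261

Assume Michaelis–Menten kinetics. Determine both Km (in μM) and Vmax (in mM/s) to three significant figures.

Km = 0.156 μM; Vmax = 289 mM/s

From v = Vmax[S]/(Km+[S]), each point gives Vmax = v(Km+[S])/[S].
Equating: 78.0(Km+0.0575)/0.0575 = 261(Km+1.44)/1.44.
1357·Km + 78.0 = 181.2·Km + 261, so (1357 − 181.2)·Km = 261 − 78.0.
Km = 183.0/1175 = 0.156 μM; then Vmax = 78.0(0.156+0.0575)/0.0575 = 289 mM/s.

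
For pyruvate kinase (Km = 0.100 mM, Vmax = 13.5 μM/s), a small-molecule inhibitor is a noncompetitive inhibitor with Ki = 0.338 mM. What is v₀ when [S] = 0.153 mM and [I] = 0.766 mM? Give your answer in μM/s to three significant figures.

α = 1 + [I]/Ki = 1 + 0.766/0.338 = 3.266.
For a noncompetitive inhibitor, Vmax is reduced to Vmax/α while Km is unchanged: Km,app = 0.100 mM, Vmax,app = 4.13 μM/s.
v = Vmax,app·[S]/(Km,app + [S]) = 4.13 × 0.153/(0.100 + 0.153) = 2.50 μM/s.

2.50 μM/s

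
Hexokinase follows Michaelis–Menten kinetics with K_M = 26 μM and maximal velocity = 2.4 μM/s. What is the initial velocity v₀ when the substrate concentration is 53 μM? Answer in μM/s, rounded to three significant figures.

v = Vmax·[S]/(Km + [S]) = 2.4 × 53 / (26 + 53)
  = 127.2 / 79.00 = 1.61 μM/s.

1.61 μM/s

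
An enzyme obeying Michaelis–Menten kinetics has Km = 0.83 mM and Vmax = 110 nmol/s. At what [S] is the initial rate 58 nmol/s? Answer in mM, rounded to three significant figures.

0.926 mM

Rearranging v = Vmax[S]/(Km+[S]) gives [S] = Km·v/(Vmax − v).
[S] = 0.83 × 58 / (110 − 58) = 48.14/52.00 = 0.926 mM.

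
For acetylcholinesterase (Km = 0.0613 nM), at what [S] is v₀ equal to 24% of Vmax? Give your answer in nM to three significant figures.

v/Vmax = [S]/(Km+[S]) = 0.24, so [S] = Km·0.24/(1 − 0.24) = 0.0613 × 0.3158.
[S] = 0.0194 nM.

0.0194 nM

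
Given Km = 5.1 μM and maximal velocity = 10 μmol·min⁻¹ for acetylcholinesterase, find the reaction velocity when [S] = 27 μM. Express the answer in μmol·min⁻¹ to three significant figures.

8.41 μmol·min⁻¹

v = Vmax·[S]/(Km + [S]) = 10 × 27 / (5.1 + 27)
  = 270.0 / 32.10 = 8.41 μmol·min⁻¹.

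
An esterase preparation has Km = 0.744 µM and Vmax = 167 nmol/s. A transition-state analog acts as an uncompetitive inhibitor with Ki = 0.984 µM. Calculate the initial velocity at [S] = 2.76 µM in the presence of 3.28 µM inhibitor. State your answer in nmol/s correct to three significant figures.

α = 1 + [I]/Ki = 1 + 3.28/0.984 = 4.333.
For an uncompetitive inhibitor, both parameters are divided by α, giving Vmax/α and Km/α: Km,app = 0.172 µM, Vmax,app = 38.5 nmol/s.
v = Vmax,app·[S]/(Km,app + [S]) = 38.5 × 2.76/(0.172 + 2.76) = 36.3 nmol/s.

36.3 nmol/s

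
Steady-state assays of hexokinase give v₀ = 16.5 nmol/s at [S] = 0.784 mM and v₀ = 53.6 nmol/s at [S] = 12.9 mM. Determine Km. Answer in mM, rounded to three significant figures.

From v = Vmax[S]/(Km+[S]), each point gives Vmax = v(Km+[S])/[S].
Equating: 16.5(Km+0.784)/0.784 = 53.6(Km+12.9)/12.9.
21.05·Km + 16.5 = 4.155·Km + 53.6, so (21.05 − 4.155)·Km = 53.6 − 16.5.
Km = 37.10/16.89 = 2.20 mM; then Vmax = 16.5(2.20+0.784)/0.784 = 62.7 nmol/s.

2.20 mM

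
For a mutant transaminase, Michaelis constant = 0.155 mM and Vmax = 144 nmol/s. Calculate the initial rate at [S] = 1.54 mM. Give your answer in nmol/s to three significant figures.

[S]/(Km+[S]) = 1.54/1.695 = 0.9086, the fractional saturation.
v = 0.9086 × Vmax = 0.9086 × 144 = 131 nmol/s.

131 nmol/s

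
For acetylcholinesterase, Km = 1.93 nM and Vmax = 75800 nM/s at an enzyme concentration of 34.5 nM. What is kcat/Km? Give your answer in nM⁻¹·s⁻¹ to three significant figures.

kcat = Vmax/[E]total = 75800/34.5 = 2200 s⁻¹.
kcat/Km = 2200/1.93 = 1140 nM⁻¹·s⁻¹.

1140 nM⁻¹·s⁻¹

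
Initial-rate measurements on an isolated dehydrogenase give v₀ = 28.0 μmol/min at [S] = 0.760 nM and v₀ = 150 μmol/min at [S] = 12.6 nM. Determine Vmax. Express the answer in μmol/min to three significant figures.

In reciprocal form, 1/v = (Km/Vmax)·(1/[S]) + 1/Vmax. The two points give (1/[S], 1/v) = (1.316, 0.03571) and (0.07937, 0.006667).
Slope = (0.03571 − 0.006667)/(1.316 − 0.07937) = 0.02349; intercept = 0.03571 − 0.02349×1.316 = 0.004802.
Vmax = 1/intercept = 208 μmol/min; Km = slope × Vmax = 0.02349 × 208 = 4.89 nM.

208 μmol/min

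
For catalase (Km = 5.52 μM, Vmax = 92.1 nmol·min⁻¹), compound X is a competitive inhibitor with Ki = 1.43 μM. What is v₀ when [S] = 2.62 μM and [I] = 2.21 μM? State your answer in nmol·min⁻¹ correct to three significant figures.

14.5 nmol·min⁻¹

α = 1 + [I]/Ki = 1 + 2.21/1.43 = 2.545.
For a competitive inhibitor, Vmax is unchanged and the apparent Km becomes α·Km: Km,app = 14.1 μM, Vmax,app = 92.1 nmol·min⁻¹.
v = Vmax,app·[S]/(Km,app + [S]) = 92.1 × 2.62/(14.1 + 2.62) = 14.5 nmol·min⁻¹.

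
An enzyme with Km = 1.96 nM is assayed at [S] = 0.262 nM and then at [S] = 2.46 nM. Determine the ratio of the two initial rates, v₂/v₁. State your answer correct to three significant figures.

The fractional saturations are [S]/(Km+[S]) = 0.262/2.222 = 0.1179 and 2.46/4.420 = 0.5566.
v₂/v₁ is just their ratio: 0.5566/0.1179 = 4.72.

4.72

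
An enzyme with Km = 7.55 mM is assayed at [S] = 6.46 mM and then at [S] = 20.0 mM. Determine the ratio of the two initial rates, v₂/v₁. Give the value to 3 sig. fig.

1.57

Since Vmax cancels, v₂/v₁ = [S]₂(Km+[S]₁) / [S]₁(Km+[S]₂).
= 20.0×(7.55+6.46) / (6.46×(7.55+20.0)) = 280.2/178.0 = 1.57.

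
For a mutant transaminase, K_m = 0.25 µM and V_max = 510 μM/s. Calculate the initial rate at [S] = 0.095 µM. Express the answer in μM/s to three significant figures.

v = Vmax·[S]/(Km + [S]) = 510 × 0.095 / (0.25 + 0.095)
  = 48.45 / 0.3450 = 140 μM/s.

140 μM/s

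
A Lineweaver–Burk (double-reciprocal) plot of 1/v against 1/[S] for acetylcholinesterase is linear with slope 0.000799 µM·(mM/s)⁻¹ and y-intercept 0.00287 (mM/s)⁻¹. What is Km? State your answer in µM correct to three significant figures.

0.278 µM

y-intercept = 1/Vmax ⇒ Vmax = 348 mM/s; slope = Km/Vmax ⇒ Km = slope × Vmax.
Km = 0.000799 × 348 = 0.278 µM.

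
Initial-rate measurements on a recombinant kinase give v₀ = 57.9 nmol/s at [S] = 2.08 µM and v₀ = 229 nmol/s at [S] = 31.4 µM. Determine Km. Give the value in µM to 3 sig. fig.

In reciprocal form, 1/v = (Km/Vmax)·(1/[S]) + 1/Vmax. The two points give (1/[S], 1/v) = (0.4808, 0.01727) and (0.03185, 0.004367).
Slope = (0.01727 − 0.004367)/(0.4808 − 0.03185) = 0.02875; intercept = 0.01727 − 0.02875×0.4808 = 0.003451.
Vmax = 1/intercept = 290 nmol/s; Km = slope × Vmax = 0.02875 × 290 = 8.33 µM.

8.33 µM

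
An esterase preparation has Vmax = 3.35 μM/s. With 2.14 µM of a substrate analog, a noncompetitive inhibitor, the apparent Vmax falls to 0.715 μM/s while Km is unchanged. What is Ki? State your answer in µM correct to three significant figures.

Noncompetitive: Vmax,app = Vmax/α with α = 1 + [I]/Ki.
α = Vmax/Vmax,app = 3.35/0.715 = 4.685.
Ki = [I]/(α − 1) = 2.14/3.685 = 0.581 µM.

0.581 µM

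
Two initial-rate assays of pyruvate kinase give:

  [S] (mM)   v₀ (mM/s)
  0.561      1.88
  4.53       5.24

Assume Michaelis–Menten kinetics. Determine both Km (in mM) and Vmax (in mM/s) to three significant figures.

Km = 1.53 mM; Vmax = 7.01 mM/s

In reciprocal form, 1/v = (Km/Vmax)·(1/[S]) + 1/Vmax. The two points give (1/[S], 1/v) = (1.783, 0.5319) and (0.2208, 0.1908).
Slope = (0.5319 − 0.1908)/(1.783 − 0.2208) = 0.2184; intercept = 0.5319 − 0.2184×1.783 = 0.1426.
Vmax = 1/intercept = 7.01 mM/s; Km = slope × Vmax = 0.2184 × 7.01 = 1.53 mM.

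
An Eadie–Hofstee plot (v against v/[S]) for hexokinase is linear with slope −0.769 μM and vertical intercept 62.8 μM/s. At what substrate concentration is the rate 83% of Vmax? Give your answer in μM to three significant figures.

3.75 μM

The Eadie–Hofstee slope gives Km = 0.769 μM (slope = −Km).
v/Vmax = [S]/(Km+[S]) = 0.83 ⇒ [S] = Km·0.83/(1−0.83) = 0.769 × 4.882 = 3.75 μM.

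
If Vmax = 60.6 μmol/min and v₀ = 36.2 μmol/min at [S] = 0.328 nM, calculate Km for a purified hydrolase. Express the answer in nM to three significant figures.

0.221 nM

From v = Vmax[S]/(Km+[S]), Km = [S](Vmax − v)/v.
Km = 0.328 × (60.6 − 36.2) / 36.2 = 8.003/36.2 = 0.221 nM.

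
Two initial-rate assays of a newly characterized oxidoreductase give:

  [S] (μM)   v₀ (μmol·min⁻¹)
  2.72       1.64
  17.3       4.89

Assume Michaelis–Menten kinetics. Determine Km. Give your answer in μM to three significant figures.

From v = Vmax[S]/(Km+[S]), each point gives Vmax = v(Km+[S])/[S].
Equating: 1.64(Km+2.72)/2.72 = 4.89(Km+17.3)/17.3.
0.6029·Km + 1.64 = 0.2827·Km + 4.89, so (0.6029 − 0.2827)·Km = 4.89 − 1.64.
Km = 3.250/0.3203 = 10.1 μM; then Vmax = 1.64(10.1+2.72)/2.72 = 7.76 μmol·min⁻¹.

10.1 μM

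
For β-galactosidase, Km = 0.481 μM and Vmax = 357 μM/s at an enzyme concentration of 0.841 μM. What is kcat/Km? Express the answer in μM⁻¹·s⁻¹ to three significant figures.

kcat = Vmax/[E]total = 357/0.841 = 424 s⁻¹.
kcat/Km = 424/0.481 = 883 μM⁻¹·s⁻¹.

883 μM⁻¹·s⁻¹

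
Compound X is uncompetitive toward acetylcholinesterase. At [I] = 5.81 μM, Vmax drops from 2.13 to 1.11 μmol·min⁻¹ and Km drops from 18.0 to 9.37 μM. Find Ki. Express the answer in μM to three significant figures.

Uncompetitive: Vmax,app = Vmax/α (and Km,app = Km/α) with α = 1 + [I]/Ki.
α = Vmax/Vmax,app = 2.13/1.11 = 1.919.
Since α = 1 + [I]/Ki, [I]/Ki = 1.919 − 1 = 0.9189 and Ki = 5.81/0.9189 = 6.32 μM.

6.32 μM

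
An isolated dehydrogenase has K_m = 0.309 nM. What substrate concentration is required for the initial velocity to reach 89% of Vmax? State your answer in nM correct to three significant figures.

2.50 nM

v/Vmax = [S]/(Km+[S]) = 0.89, so [S] = Km·0.89/(1 − 0.89) = 0.309 × 8.091.
[S] = 2.50 nM.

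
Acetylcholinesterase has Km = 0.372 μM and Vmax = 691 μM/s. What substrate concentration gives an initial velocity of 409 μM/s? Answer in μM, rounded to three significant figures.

0.540 μM

The required fractional saturation is v/Vmax = 409/691 = 0.5919.
Then [S]/(Km+[S]) = 0.5919 ⇒ [S] = 0.372 × 0.5919/(1 − 0.5919) = 0.540 μM.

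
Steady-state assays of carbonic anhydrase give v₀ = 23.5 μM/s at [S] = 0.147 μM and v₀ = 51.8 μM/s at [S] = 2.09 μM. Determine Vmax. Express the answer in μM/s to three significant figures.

In reciprocal form, 1/v = (Km/Vmax)·(1/[S]) + 1/Vmax. The two points give (1/[S], 1/v) = (6.803, 0.04255) and (0.4785, 0.01931).
Slope = (0.04255 − 0.01931)/(6.803 − 0.4785) = 0.003676; intercept = 0.04255 − 0.003676×6.803 = 0.01755.
Vmax = 1/intercept = 57.0 μM/s; Km = slope × Vmax = 0.003676 × 57.0 = 0.210 μM.

57.0 μM/s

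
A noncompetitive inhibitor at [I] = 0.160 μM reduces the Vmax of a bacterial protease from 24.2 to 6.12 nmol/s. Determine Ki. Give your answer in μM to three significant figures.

Noncompetitive: Vmax,app = Vmax/α with α = 1 + [I]/Ki.
α = Vmax/Vmax,app = 24.2/6.12 = 3.954.
Ki = [I]/(α − 1) = 0.160/2.954 = 0.0542 μM.

0.0542 μM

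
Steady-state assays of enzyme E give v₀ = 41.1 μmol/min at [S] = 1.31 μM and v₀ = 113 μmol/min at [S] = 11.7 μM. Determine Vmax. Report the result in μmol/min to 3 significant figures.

145 μmol/min

In reciprocal form, 1/v = (Km/Vmax)·(1/[S]) + 1/Vmax. The two points give (1/[S], 1/v) = (0.7634, 0.02433) and (0.08547, 0.008850).
Slope = (0.02433 − 0.008850)/(0.7634 − 0.08547) = 0.02284; intercept = 0.02433 − 0.02284×0.7634 = 0.006898.
Vmax = 1/intercept = 145 μmol/min; Km = slope × Vmax = 0.02284 × 145 = 3.31 μM.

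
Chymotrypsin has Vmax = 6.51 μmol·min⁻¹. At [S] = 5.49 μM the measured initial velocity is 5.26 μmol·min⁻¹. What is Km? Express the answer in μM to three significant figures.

From v = Vmax[S]/(Km+[S]), Km = [S](Vmax − v)/v.
Km = 5.49 × (6.51 − 5.26) / 5.26 = 6.863/5.26 = 1.30 μM.

1.30 μM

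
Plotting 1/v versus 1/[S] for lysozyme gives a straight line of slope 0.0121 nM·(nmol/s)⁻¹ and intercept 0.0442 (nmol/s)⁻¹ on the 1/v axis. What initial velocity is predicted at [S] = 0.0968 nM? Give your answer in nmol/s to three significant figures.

5.91 nmol/s

The y-intercept is 1/Vmax, so Vmax = 1/0.0442 = 22.6 nmol/s.
The slope is Km/Vmax, so Km = 0.0121 × 22.6 = 0.274 nM.
Then v = 22.6 × 0.0968/(0.274 + 0.0968) = 5.91 nmol/s.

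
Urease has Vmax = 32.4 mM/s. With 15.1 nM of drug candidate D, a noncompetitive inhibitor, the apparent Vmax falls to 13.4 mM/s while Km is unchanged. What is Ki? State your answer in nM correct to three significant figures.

10.6 nM

Noncompetitive: Vmax,app = Vmax/α with α = 1 + [I]/Ki.
α = Vmax/Vmax,app = 32.4/13.4 = 2.418.
Since α = 1 + [I]/Ki, [I]/Ki = 2.418 − 1 = 1.418 and Ki = 15.1/1.418 = 10.6 nM.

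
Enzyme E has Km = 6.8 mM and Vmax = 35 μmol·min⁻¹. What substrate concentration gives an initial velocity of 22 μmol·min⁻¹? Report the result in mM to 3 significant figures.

The required fractional saturation is v/Vmax = 22/35 = 0.6286.
Then [S]/(Km+[S]) = 0.6286 ⇒ [S] = 6.8 × 0.6286/(1 − 0.6286) = 11.5 mM.

11.5 mM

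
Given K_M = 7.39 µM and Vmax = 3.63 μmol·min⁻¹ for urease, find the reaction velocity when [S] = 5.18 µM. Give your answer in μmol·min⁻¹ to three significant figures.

v = Vmax·[S]/(Km + [S]) = 3.63 × 5.18 / (7.39 + 5.18)
  = 18.80 / 12.57 = 1.50 μmol·min⁻¹.

1.50 μmol·min⁻¹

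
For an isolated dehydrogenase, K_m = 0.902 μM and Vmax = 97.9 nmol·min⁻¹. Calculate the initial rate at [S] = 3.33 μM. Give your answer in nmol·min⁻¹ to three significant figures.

v = Vmax·[S]/(Km + [S]) = 97.9 × 3.33 / (0.902 + 3.33)
  = 326.0 / 4.232 = 77.0 nmol·min⁻¹.

77.0 nmol·min⁻¹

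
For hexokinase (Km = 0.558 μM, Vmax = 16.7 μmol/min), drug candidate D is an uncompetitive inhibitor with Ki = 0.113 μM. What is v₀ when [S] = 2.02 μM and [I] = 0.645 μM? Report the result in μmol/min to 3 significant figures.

With α = 1 + [I]/Ki = 1 + 0.645/0.113 = 6.708, the uncompetitive rate law is v = (Vmax/α)·[S] / (Km/α + [S]).
v = (16.7/6.708)×2.02 / (0.558/6.708 + 2.02) = 5.029/2.103 = 2.39 μmol/min.

2.39 μmol/min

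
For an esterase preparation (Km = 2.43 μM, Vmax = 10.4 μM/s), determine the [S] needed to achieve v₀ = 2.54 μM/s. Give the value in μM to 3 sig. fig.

0.785 μM

The required fractional saturation is v/Vmax = 2.54/10.4 = 0.2442.
Then [S]/(Km+[S]) = 0.2442 ⇒ [S] = 2.43 × 0.2442/(1 − 0.2442) = 0.785 μM.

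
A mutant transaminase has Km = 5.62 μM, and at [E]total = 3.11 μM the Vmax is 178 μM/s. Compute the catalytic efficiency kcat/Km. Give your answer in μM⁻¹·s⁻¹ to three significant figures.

kcat = Vmax/[E]total = 178/3.11 = 57.2 s⁻¹.
kcat/Km = 57.2/5.62 = 10.2 μM⁻¹·s⁻¹.

10.2 μM⁻¹·s⁻¹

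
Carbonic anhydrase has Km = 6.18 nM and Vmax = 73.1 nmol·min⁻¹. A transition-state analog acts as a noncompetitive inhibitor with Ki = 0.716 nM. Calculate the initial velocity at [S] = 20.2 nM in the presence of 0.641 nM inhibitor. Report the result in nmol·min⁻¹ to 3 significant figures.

With α = 1 + [I]/Ki = 1 + 0.641/0.716 = 1.895, the noncompetitive rate law is v = (Vmax/α)·[S] / (Km + [S]).
v = (73.1/1.895)×20.2 / (6.18 + 20.2) = 779.1/26.38 = 29.5 nmol·min⁻¹.

29.5 nmol·min⁻¹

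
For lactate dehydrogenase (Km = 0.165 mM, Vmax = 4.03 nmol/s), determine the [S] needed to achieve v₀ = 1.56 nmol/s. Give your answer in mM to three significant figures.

The required fractional saturation is v/Vmax = 1.56/4.03 = 0.3871.
Then [S]/(Km+[S]) = 0.3871 ⇒ [S] = 0.165 × 0.3871/(1 − 0.3871) = 0.104 mM.

0.104 mM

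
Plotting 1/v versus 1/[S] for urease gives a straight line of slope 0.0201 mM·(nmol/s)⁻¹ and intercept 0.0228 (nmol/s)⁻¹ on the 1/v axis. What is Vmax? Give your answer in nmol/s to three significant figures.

43.9 nmol/s

The y-intercept of a Lineweaver–Burk plot equals 1/Vmax, so Vmax = 1/0.0228 = 43.9 nmol/s.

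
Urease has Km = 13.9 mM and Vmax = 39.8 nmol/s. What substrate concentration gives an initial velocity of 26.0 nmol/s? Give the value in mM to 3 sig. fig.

26.2 mM

Rearranging v = Vmax[S]/(Km+[S]) gives [S] = Km·v/(Vmax − v).
[S] = 13.9 × 26.0 / (39.8 − 26.0) = 361.4/13.80 = 26.2 mM.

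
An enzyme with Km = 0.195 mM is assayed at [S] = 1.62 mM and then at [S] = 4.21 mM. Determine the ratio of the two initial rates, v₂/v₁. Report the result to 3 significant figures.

The fractional saturations are [S]/(Km+[S]) = 1.62/1.815 = 0.8926 and 4.21/4.405 = 0.9557.
v₂/v₁ is just their ratio: 0.9557/0.8926 = 1.07.

1.07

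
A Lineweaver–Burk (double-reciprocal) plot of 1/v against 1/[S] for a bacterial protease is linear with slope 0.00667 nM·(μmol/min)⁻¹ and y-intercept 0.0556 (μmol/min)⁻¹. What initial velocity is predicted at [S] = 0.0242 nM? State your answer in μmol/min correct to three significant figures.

3.02 μmol/min

The y-intercept is 1/Vmax, so Vmax = 1/0.0556 = 18.0 μmol/min.
The slope is Km/Vmax, so Km = 0.00667 × 18.0 = 0.120 nM.
Then v = 18.0 × 0.0242/(0.120 + 0.0242) = 3.02 μmol/min.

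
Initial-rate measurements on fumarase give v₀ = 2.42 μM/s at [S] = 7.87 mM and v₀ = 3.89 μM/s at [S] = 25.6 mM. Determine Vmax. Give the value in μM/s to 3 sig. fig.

In reciprocal form, 1/v = (Km/Vmax)·(1/[S]) + 1/Vmax. The two points give (1/[S], 1/v) = (0.1271, 0.4132) and (0.03906, 0.2571).
Slope = (0.4132 − 0.2571)/(0.1271 − 0.03906) = 1.774; intercept = 0.4132 − 1.774×0.1271 = 0.1878.
Vmax = 1/intercept = 5.33 μM/s; Km = slope × Vmax = 1.774 × 5.33 = 9.45 mM.

5.33 μM/s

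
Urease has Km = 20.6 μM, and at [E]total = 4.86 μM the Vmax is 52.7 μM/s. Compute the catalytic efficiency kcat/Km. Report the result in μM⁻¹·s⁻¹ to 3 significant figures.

0.526 μM⁻¹·s⁻¹

kcat = Vmax/[E]total = 52.7/4.86 = 10.8 s⁻¹.
kcat/Km = 10.8/20.6 = 0.526 μM⁻¹·s⁻¹.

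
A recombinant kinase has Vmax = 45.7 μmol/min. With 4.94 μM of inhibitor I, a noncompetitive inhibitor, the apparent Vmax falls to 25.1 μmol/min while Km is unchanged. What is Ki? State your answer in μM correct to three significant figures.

Noncompetitive: Vmax,app = Vmax/α with α = 1 + [I]/Ki.
α = Vmax/Vmax,app = 45.7/25.1 = 1.821.
Since α = 1 + [I]/Ki, [I]/Ki = 1.821 − 1 = 0.8207 and Ki = 4.94/0.8207 = 6.02 μM.

6.02 μM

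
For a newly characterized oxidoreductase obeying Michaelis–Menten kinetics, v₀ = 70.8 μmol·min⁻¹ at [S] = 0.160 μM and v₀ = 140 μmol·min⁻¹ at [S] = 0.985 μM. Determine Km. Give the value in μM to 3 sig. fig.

From v = Vmax[S]/(Km+[S]), each point gives Vmax = v(Km+[S])/[S].
Equating: 70.8(Km+0.160)/0.160 = 140(Km+0.985)/0.985.
442.5·Km + 70.8 = 142.1·Km + 140, so (442.5 − 142.1)·Km = 140 − 70.8.
Km = 69.20/300.4 = 0.230 μM; then Vmax = 70.8(0.230+0.160)/0.160 = 173 μmol·min⁻¹.

0.230 μM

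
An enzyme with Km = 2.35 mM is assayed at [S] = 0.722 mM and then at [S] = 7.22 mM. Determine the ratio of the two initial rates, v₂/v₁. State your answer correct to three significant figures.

3.21

The fractional saturations are [S]/(Km+[S]) = 0.722/3.072 = 0.2350 and 7.22/9.570 = 0.7544.
v₂/v₁ is just their ratio: 0.7544/0.2350 = 3.21.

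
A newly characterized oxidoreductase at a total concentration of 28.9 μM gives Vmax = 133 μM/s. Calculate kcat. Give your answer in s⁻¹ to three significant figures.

4.60 s⁻¹

kcat = Vmax/[E]total = 133 μM/s / 28.9 μM = 4.60 s⁻¹.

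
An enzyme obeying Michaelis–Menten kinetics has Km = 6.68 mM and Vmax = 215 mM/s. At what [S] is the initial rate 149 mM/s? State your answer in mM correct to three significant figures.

15.1 mM

The required fractional saturation is v/Vmax = 149/215 = 0.6930.
Then [S]/(Km+[S]) = 0.6930 ⇒ [S] = 6.68 × 0.6930/(1 − 0.6930) = 15.1 mM.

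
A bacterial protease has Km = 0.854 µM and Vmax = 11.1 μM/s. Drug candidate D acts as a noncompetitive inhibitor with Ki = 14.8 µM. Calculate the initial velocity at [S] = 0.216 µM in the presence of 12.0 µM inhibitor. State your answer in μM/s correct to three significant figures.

1.24 μM/s

α = 1 + [I]/Ki = 1 + 12.0/14.8 = 1.811.
For a noncompetitive inhibitor, Vmax is reduced to Vmax/α while Km is unchanged: Km,app = 0.854 µM, Vmax,app = 6.13 μM/s.
v = Vmax,app·[S]/(Km,app + [S]) = 6.13 × 0.216/(0.854 + 0.216) = 1.24 μM/s.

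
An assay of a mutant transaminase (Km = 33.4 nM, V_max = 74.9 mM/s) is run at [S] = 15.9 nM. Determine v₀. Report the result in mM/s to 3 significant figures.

v = Vmax·[S]/(Km + [S]) = 74.9 × 15.9 / (33.4 + 15.9)
  = 1191 / 49.30 = 24.2 mM/s.

24.2 mM/s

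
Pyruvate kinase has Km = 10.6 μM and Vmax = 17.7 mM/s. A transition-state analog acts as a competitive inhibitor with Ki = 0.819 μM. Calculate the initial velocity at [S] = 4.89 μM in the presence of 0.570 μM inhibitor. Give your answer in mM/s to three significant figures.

3.79 mM/s

α = 1 + [I]/Ki = 1 + 0.570/0.819 = 1.696.
For a competitive inhibitor, Vmax is unchanged and the apparent Km becomes α·Km: Km,app = 18.0 μM, Vmax,app = 17.7 mM/s.
v = Vmax,app·[S]/(Km,app + [S]) = 17.7 × 4.89/(18.0 + 4.89) = 3.79 mM/s.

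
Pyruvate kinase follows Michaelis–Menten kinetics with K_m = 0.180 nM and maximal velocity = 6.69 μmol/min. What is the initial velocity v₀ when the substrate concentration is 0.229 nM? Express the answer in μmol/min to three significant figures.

[S]/(Km+[S]) = 0.229/0.4090 = 0.5599, the fractional saturation.
v = 0.5599 × Vmax = 0.5599 × 6.69 = 3.75 μmol/min.

3.75 μmol/min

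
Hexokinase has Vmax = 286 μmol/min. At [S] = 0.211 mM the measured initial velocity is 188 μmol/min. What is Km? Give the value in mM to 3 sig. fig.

0.110 mM

v/Vmax = 188/286 = 0.6573 = [S]/(Km+[S]).
So Km + [S] = [S]/0.6573 = 0.3210 mM, giving Km = 0.3210 − 0.211 = 0.110 mM.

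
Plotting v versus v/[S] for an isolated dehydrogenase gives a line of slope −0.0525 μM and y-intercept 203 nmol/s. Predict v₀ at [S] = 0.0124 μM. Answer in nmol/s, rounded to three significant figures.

38.8 nmol/s

In the Eadie–Hofstee form v = Vmax − Km·(v/[S]), the slope is −Km and the intercept is Vmax, so Km = 0.0525 μM and Vmax = 203 nmol/s.
v = 203 × 0.0124/(0.0525 + 0.0124) = 38.8 nmol/s.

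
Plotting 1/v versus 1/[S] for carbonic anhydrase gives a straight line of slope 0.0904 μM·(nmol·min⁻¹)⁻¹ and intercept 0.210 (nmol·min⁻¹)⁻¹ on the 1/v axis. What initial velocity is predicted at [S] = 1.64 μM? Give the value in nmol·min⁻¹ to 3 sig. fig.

3.77 nmol·min⁻¹

The y-intercept is 1/Vmax, so Vmax = 1/0.210 = 4.76 nmol·min⁻¹.
The slope is Km/Vmax, so Km = 0.0904 × 4.76 = 0.430 μM.
Then v = 4.76 × 1.64/(0.430 + 1.64) = 3.77 nmol·min⁻¹.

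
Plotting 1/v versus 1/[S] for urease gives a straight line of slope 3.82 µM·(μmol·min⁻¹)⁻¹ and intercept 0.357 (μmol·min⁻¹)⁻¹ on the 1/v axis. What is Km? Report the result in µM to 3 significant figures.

y-intercept = 1/Vmax ⇒ Vmax = 2.80 μmol·min⁻¹; slope = Km/Vmax ⇒ Km = slope × Vmax.
Km = 3.82 × 2.80 = 10.7 µM.

10.7 µM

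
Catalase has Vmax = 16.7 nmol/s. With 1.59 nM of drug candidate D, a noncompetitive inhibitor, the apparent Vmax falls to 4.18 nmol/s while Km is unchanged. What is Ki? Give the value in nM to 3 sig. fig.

0.531 nM

Noncompetitive: Vmax,app = Vmax/α with α = 1 + [I]/Ki.
α = Vmax/Vmax,app = 16.7/4.18 = 3.995.
Since α = 1 + [I]/Ki, [I]/Ki = 3.995 − 1 = 2.995 and Ki = 1.59/2.995 = 0.531 nM.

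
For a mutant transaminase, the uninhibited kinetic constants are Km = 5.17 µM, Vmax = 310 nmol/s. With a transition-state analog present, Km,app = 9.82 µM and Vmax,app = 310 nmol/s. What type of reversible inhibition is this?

Km increases (5.17 → 9.82 µM) while Vmax is unchanged — the hallmark of competitive inhibition.

competitive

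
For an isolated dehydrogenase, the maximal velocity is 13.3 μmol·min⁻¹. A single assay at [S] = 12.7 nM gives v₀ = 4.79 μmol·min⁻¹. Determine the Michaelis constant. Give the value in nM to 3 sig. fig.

22.6 nM

From v = Vmax[S]/(Km+[S]), Km = [S](Vmax − v)/v.
Km = 12.7 × (13.3 − 4.79) / 4.79 = 108.1/4.79 = 22.6 nM.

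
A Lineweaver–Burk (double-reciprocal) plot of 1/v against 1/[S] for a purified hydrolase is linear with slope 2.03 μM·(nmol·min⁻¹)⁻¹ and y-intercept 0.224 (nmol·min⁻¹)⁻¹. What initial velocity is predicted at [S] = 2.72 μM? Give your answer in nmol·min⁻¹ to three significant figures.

1.03 nmol·min⁻¹

The y-intercept is 1/Vmax, so Vmax = 1/0.224 = 4.46 nmol·min⁻¹.
The slope is Km/Vmax, so Km = 2.03 × 4.46 = 9.06 μM.
Then v = 4.46 × 2.72/(9.06 + 2.72) = 1.03 nmol·min⁻¹.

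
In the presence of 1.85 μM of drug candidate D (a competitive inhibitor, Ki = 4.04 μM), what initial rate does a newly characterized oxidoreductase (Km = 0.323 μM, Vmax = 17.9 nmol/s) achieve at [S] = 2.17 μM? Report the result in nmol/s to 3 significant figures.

14.7 nmol/s

α = 1 + [I]/Ki = 1 + 1.85/4.04 = 1.458.
For a competitive inhibitor, Vmax is unchanged and the apparent Km becomes α·Km: Km,app = 0.471 μM, Vmax,app = 17.9 nmol/s.
v = Vmax,app·[S]/(Km,app + [S]) = 17.9 × 2.17/(0.471 + 2.17) = 14.7 nmol/s.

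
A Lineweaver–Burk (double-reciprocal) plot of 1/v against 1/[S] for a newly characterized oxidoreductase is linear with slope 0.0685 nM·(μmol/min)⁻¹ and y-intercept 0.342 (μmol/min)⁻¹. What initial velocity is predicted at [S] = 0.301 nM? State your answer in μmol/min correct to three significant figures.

1.76 μmol/min

The y-intercept is 1/Vmax, so Vmax = 1/0.342 = 2.92 μmol/min.
The slope is Km/Vmax, so Km = 0.0685 × 2.92 = 0.200 nM.
Then v = 2.92 × 0.301/(0.200 + 0.301) = 1.76 μmol/min.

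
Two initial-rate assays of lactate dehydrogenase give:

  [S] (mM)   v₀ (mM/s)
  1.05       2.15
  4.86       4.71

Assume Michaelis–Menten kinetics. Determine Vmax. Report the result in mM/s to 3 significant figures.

From v = Vmax[S]/(Km+[S]), each point gives Vmax = v(Km+[S])/[S].
Equating: 2.15(Km+1.05)/1.05 = 4.71(Km+4.86)/4.86.
2.048·Km + 2.15 = 0.9691·Km + 4.71, so (2.048 − 0.9691)·Km = 4.71 − 2.15.
Km = 2.560/1.078 = 2.37 mM; then Vmax = 2.15(2.37+1.05)/1.05 = 7.01 mM/s.

7.01 mM/s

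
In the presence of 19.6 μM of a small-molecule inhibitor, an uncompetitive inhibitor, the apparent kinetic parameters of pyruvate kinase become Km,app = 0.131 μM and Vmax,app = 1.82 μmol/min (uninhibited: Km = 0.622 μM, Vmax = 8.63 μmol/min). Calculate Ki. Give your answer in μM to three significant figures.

Uncompetitive: Vmax,app = Vmax/α (and Km,app = Km/α) with α = 1 + [I]/Ki.
α = Vmax/Vmax,app = 8.63/1.82 = 4.742.
Since α = 1 + [I]/Ki, [I]/Ki = 4.742 − 1 = 3.742 and Ki = 19.6/3.742 = 5.24 μM.

5.24 μM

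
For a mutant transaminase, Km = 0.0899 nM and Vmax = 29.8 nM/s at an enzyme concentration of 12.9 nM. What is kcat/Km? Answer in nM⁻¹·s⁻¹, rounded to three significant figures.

25.7 nM⁻¹·s⁻¹

kcat = Vmax/[E]total = 29.8/12.9 = 2.31 s⁻¹.
kcat/Km = 2.31/0.0899 = 25.7 nM⁻¹·s⁻¹.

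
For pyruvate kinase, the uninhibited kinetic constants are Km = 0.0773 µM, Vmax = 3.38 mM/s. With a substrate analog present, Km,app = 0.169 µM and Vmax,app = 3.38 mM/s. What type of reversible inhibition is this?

Km increases (0.0773 → 0.169 µM) while Vmax is unchanged — the hallmark of competitive inhibition.

competitive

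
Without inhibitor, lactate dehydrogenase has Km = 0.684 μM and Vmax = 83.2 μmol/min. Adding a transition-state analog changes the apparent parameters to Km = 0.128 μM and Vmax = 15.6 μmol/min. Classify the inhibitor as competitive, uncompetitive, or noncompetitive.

Both Km and Vmax decrease by the same factor (~5.34-fold) — characteristic of uncompetitive inhibition.

uncompetitive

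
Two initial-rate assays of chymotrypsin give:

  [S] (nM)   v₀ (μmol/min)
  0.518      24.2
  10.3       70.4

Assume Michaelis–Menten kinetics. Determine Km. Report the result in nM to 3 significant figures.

From v = Vmax[S]/(Km+[S]), each point gives Vmax = v(Km+[S])/[S].
Equating: 24.2(Km+0.518)/0.518 = 70.4(Km+10.3)/10.3.
46.72·Km + 24.2 = 6.835·Km + 70.4, so (46.72 − 6.835)·Km = 70.4 − 24.2.
Km = 46.20/39.88 = 1.16 nM; then Vmax = 24.2(1.16+0.518)/0.518 = 78.3 μmol/min.

1.16 nM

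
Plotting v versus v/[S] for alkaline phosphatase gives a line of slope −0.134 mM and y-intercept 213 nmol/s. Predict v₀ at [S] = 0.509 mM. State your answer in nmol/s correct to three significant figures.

In the Eadie–Hofstee form v = Vmax − Km·(v/[S]), the slope is −Km and the intercept is Vmax, so Km = 0.134 mM and Vmax = 213 nmol/s.
v = 213 × 0.509/(0.134 + 0.509) = 169 nmol/s.

169 nmol/s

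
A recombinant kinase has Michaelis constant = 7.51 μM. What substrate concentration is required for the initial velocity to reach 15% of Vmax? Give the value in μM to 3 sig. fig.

v/Vmax = [S]/(Km+[S]) = 0.15, so [S] = Km·0.15/(1 − 0.15) = 7.51 × 0.1765.
[S] = 1.33 μM.

1.33 μM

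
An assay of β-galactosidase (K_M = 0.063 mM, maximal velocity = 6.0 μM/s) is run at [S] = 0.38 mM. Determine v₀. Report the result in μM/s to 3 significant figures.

5.15 μM/s

[S]/(Km+[S]) = 0.38/0.4430 = 0.8578, the fractional saturation.
v = 0.8578 × Vmax = 0.8578 × 6.0 = 5.15 μM/s.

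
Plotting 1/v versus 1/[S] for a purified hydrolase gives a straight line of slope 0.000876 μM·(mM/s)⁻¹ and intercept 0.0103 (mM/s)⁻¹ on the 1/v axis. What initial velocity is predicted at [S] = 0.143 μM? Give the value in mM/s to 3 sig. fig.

60.9 mM/s

The y-intercept is 1/Vmax, so Vmax = 1/0.0103 = 97.1 mM/s.
The slope is Km/Vmax, so Km = 0.000876 × 97.1 = 0.0850 μM.
Then v = 97.1 × 0.143/(0.0850 + 0.143) = 60.9 mM/s.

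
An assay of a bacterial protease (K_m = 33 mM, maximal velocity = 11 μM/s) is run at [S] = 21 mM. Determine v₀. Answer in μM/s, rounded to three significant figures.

[S]/(Km+[S]) = 21/54.00 = 0.3889, the fractional saturation.
v = 0.3889 × Vmax = 0.3889 × 11 = 4.28 μM/s.

4.28 μM/s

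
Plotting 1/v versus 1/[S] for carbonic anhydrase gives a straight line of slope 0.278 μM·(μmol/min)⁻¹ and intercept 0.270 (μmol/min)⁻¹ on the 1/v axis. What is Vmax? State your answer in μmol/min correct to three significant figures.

3.70 μmol/min

The y-intercept of a Lineweaver–Burk plot equals 1/Vmax, so Vmax = 1/0.270 = 3.70 μmol/min.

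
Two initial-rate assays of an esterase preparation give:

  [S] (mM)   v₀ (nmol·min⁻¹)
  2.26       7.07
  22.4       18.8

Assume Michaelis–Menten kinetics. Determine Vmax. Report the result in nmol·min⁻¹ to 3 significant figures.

23.1 nmol·min⁻¹

From v = Vmax[S]/(Km+[S]), each point gives Vmax = v(Km+[S])/[S].
Equating: 7.07(Km+2.26)/2.26 = 18.8(Km+22.4)/22.4.
3.128·Km + 7.07 = 0.8393·Km + 18.8, so (3.128 − 0.8393)·Km = 18.8 − 7.07.
Km = 11.73/2.289 = 5.12 mM; then Vmax = 7.07(5.12+2.26)/2.26 = 23.1 nmol·min⁻¹.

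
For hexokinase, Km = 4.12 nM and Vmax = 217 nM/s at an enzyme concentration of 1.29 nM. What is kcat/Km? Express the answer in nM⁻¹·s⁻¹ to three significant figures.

40.8 nM⁻¹·s⁻¹

kcat = Vmax/[E]total = 217/1.29 = 168 s⁻¹.
kcat/Km = 168/4.12 = 40.8 nM⁻¹·s⁻¹.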